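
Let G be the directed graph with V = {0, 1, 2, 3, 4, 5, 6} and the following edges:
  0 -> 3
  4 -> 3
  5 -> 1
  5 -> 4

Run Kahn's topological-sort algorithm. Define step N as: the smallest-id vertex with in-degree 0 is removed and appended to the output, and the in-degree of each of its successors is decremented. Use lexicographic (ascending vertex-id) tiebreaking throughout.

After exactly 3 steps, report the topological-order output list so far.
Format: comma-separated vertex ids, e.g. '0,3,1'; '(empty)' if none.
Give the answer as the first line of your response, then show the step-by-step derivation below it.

0,2,5

step 1: output 0; order=[0]; indeg=(0,1,0,1,1,0,0)
step 2: output 2; order=[0,2]; indeg=(0,1,0,1,1,0,0)
step 3: output 5; order=[0,2,5]; indeg=(0,0,0,1,0,0,0)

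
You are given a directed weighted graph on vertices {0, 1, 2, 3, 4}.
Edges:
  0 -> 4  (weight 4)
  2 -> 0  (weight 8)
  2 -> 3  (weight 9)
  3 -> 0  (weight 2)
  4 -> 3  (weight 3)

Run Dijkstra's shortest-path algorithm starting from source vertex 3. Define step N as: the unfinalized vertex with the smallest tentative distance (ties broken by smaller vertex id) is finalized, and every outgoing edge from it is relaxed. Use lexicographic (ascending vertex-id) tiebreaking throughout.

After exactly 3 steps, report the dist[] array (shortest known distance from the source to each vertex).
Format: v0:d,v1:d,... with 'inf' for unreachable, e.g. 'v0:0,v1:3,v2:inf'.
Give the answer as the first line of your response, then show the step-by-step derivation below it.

v0:2,v1:inf,v2:inf,v3:0,v4:6

step 1: dist = v0:2,v1:inf,v2:inf,v3:0,v4:inf
step 2: dist = v0:2,v1:inf,v2:inf,v3:0,v4:6
step 3: dist = v0:2,v1:inf,v2:inf,v3:0,v4:6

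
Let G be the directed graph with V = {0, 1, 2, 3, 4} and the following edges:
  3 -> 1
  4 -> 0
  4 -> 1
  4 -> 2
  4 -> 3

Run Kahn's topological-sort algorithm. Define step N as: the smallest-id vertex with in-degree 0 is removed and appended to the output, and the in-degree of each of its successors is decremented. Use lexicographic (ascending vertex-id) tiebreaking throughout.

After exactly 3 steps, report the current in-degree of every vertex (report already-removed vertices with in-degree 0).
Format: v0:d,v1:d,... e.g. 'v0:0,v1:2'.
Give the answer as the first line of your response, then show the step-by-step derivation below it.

v0:0,v1:1,v2:0,v3:0,v4:0

step 1: output 4; order=[4]; indeg=(0,1,0,0,0)
step 2: output 0; order=[4,0]; indeg=(0,1,0,0,0)
step 3: output 2; order=[4,0,2]; indeg=(0,1,0,0,0)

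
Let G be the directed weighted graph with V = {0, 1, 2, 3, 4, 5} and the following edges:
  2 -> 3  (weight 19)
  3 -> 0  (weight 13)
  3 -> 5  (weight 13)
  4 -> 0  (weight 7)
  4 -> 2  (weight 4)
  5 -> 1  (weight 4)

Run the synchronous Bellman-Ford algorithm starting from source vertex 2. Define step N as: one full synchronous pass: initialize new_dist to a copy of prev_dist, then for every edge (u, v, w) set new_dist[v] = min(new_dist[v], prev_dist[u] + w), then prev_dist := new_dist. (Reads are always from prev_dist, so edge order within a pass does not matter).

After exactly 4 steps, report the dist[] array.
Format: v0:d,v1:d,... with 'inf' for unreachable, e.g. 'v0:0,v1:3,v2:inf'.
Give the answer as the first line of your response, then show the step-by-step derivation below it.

v0:32,v1:36,v2:0,v3:19,v4:inf,v5:32

step 1: dist = v0:inf,v1:inf,v2:0,v3:19,v4:inf,v5:inf
step 2: dist = v0:32,v1:inf,v2:0,v3:19,v4:inf,v5:32
step 3: dist = v0:32,v1:36,v2:0,v3:19,v4:inf,v5:32
step 4: dist = v0:32,v1:36,v2:0,v3:19,v4:inf,v5:32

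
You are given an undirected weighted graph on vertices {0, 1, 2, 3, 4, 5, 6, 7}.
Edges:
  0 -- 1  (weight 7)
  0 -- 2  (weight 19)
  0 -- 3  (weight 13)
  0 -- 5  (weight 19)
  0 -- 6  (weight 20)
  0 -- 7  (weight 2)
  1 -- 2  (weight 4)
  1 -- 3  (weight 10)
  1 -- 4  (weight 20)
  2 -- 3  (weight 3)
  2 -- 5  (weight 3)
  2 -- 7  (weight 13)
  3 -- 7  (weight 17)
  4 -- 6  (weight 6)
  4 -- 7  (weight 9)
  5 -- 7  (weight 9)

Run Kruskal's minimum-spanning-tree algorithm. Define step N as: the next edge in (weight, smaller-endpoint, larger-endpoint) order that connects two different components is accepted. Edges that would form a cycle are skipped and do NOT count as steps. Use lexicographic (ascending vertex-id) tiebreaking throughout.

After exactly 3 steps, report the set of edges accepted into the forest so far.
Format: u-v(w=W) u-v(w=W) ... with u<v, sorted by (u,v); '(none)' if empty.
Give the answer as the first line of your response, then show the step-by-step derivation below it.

0-7(w=2) 2-3(w=3) 2-5(w=3)

step 1: add edge 0-7 (w=2); MST = {0-7(w=2)}
step 2: add edge 2-3 (w=3); MST = {0-7(w=2) 2-3(w=3)}
step 3: add edge 2-5 (w=3); MST = {0-7(w=2) 2-3(w=3) 2-5(w=3)}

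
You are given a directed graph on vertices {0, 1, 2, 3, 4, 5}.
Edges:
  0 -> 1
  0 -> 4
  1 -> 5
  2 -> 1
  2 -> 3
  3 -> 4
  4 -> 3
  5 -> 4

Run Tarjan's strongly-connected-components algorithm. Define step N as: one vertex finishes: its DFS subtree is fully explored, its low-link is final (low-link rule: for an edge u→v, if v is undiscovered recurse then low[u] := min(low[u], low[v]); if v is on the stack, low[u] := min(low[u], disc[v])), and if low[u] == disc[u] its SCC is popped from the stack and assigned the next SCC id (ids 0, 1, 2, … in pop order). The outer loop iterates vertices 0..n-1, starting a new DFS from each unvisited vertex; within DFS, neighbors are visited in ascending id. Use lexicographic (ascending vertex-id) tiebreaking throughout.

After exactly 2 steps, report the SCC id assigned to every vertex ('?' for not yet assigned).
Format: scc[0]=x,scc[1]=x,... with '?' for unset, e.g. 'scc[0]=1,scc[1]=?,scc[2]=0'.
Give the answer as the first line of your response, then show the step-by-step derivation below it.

scc[0]=?,scc[1]=?,scc[2]=?,scc[3]=0,scc[4]=0,scc[5]=?

step 1: low=(low[0]=0,low[1]=1,low[2]=?,low[3]=3,low[4]=3,low[5]=2); scc=(scc[0]=?,scc[1]=?,scc[2]=?,scc[3]=?,scc[4]=?,scc[5]=?)
step 2: low=(low[0]=0,low[1]=1,low[2]=?,low[3]=3,low[4]=3,low[5]=2); scc=(scc[0]=?,scc[1]=?,scc[2]=?,scc[3]=0,scc[4]=0,scc[5]=?)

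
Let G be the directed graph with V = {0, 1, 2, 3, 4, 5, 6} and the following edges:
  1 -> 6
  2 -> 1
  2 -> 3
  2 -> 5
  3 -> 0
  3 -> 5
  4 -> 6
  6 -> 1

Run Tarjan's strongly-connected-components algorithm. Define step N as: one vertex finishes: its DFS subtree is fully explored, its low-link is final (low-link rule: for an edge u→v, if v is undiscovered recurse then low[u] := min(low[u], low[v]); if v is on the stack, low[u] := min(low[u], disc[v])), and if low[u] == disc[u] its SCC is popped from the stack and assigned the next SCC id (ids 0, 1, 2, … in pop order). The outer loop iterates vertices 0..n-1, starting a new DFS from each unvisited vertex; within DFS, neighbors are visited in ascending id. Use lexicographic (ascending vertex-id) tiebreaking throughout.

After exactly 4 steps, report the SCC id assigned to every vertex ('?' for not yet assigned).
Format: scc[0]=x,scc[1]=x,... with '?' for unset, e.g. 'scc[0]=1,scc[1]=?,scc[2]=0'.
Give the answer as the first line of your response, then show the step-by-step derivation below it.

scc[0]=0,scc[1]=1,scc[2]=?,scc[3]=?,scc[4]=?,scc[5]=2,scc[6]=1

step 1: low=(low[0]=0,low[1]=?,low[2]=?,low[3]=?,low[4]=?,low[5]=?,low[6]=?); scc=(scc[0]=0,scc[1]=?,scc[2]=?,scc[3]=?,scc[4]=?,scc[5]=?,scc[6]=?)
step 2: low=(low[0]=0,low[1]=1,low[2]=?,low[3]=?,low[4]=?,low[5]=?,low[6]=1); scc=(scc[0]=0,scc[1]=?,scc[2]=?,scc[3]=?,scc[4]=?,scc[5]=?,scc[6]=?)
step 3: low=(low[0]=0,low[1]=1,low[2]=?,low[3]=?,low[4]=?,low[5]=?,low[6]=1); scc=(scc[0]=0,scc[1]=1,scc[2]=?,scc[3]=?,scc[4]=?,scc[5]=?,scc[6]=1)
step 4: low=(low[0]=0,low[1]=1,low[2]=3,low[3]=4,low[4]=?,low[5]=5,low[6]=1); scc=(scc[0]=0,scc[1]=1,scc[2]=?,scc[3]=?,scc[4]=?,scc[5]=2,scc[6]=1)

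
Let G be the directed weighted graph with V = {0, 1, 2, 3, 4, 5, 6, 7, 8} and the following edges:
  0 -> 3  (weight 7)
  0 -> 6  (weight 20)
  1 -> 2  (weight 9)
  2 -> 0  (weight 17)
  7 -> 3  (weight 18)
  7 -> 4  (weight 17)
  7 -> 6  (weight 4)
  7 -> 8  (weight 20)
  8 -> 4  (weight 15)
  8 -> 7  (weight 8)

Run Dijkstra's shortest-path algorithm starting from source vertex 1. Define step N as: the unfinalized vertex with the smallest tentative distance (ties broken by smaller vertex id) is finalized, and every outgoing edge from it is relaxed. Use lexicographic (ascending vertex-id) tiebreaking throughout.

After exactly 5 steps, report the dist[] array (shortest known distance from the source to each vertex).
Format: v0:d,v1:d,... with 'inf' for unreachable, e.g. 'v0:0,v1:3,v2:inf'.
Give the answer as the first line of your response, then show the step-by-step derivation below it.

v0:26,v1:0,v2:9,v3:33,v4:inf,v5:inf,v6:46,v7:inf,v8:inf

step 1: dist = v0:inf,v1:0,v2:9,v3:inf,v4:inf,v5:inf,v6:inf,v7:inf,v8:inf
step 2: dist = v0:26,v1:0,v2:9,v3:inf,v4:inf,v5:inf,v6:inf,v7:inf,v8:inf
step 3: dist = v0:26,v1:0,v2:9,v3:33,v4:inf,v5:inf,v6:46,v7:inf,v8:inf
step 4: dist = v0:26,v1:0,v2:9,v3:33,v4:inf,v5:inf,v6:46,v7:inf,v8:inf
step 5: dist = v0:26,v1:0,v2:9,v3:33,v4:inf,v5:inf,v6:46,v7:inf,v8:inf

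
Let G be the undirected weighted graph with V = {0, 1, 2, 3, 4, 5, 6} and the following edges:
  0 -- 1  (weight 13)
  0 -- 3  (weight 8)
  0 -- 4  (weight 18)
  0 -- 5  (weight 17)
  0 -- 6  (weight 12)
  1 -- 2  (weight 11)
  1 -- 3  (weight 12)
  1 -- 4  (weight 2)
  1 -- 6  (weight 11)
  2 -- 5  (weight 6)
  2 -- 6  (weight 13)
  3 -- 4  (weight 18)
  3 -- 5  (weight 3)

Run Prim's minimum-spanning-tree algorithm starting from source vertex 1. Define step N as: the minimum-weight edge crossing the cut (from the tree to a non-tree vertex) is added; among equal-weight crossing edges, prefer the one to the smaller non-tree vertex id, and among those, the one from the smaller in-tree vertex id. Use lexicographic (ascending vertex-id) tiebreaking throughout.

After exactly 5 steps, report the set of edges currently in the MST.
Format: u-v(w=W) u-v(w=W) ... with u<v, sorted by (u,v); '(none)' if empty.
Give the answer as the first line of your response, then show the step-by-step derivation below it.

0-3(w=8) 1-2(w=11) 1-4(w=2) 2-5(w=6) 3-5(w=3)

step 1: add edge 1-4 (w=2); MST = {1-4(w=2)}
step 2: add edge 1-2 (w=11); MST = {1-2(w=11) 1-4(w=2)}
step 3: add edge 2-5 (w=6); MST = {1-2(w=11) 1-4(w=2) 2-5(w=6)}
step 4: add edge 3-5 (w=3); MST = {1-2(w=11) 1-4(w=2) 2-5(w=6) 3-5(w=3)}
step 5: add edge 0-3 (w=8); MST = {0-3(w=8) 1-2(w=11) 1-4(w=2) 2-5(w=6) 3-5(w=3)}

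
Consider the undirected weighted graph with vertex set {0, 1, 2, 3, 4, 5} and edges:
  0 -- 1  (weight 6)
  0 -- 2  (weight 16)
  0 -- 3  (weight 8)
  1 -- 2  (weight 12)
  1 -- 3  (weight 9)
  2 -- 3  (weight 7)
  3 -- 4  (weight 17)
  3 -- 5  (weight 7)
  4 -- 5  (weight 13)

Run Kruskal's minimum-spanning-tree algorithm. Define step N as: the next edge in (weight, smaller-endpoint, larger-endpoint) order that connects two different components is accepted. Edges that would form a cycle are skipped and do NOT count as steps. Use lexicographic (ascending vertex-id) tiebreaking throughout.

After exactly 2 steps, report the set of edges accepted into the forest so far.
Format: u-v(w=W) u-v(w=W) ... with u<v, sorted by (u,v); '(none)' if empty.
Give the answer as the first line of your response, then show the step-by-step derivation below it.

0-1(w=6) 2-3(w=7)

step 1: add edge 0-1 (w=6); MST = {0-1(w=6)}
step 2: add edge 2-3 (w=7); MST = {0-1(w=6) 2-3(w=7)}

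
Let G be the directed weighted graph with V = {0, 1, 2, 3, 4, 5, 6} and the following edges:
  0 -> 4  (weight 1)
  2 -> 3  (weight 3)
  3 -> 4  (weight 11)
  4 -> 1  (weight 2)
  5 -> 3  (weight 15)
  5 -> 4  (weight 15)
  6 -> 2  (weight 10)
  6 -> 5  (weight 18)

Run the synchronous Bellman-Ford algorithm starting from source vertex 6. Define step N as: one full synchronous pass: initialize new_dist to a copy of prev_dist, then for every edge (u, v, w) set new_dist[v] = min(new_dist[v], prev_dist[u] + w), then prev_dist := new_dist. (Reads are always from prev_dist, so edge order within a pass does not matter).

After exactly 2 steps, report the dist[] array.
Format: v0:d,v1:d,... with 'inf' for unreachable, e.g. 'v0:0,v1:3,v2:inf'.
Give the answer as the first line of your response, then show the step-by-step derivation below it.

v0:inf,v1:inf,v2:10,v3:13,v4:33,v5:18,v6:0

step 1: dist = v0:inf,v1:inf,v2:10,v3:inf,v4:inf,v5:18,v6:0
step 2: dist = v0:inf,v1:inf,v2:10,v3:13,v4:33,v5:18,v6:0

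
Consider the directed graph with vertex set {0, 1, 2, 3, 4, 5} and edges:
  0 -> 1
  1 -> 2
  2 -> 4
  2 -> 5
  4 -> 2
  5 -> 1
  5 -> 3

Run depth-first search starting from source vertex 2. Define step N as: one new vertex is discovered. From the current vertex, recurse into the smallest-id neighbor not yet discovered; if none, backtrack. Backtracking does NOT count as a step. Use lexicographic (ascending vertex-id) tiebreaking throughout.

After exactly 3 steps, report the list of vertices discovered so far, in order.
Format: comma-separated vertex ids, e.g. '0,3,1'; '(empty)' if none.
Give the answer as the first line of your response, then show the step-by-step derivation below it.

2,4,5

step 1: discover 2; path=2; order=2
step 2: discover 4; path=2>4; order=2,4
step 3: discover 5; path=2>5; order=2,4,5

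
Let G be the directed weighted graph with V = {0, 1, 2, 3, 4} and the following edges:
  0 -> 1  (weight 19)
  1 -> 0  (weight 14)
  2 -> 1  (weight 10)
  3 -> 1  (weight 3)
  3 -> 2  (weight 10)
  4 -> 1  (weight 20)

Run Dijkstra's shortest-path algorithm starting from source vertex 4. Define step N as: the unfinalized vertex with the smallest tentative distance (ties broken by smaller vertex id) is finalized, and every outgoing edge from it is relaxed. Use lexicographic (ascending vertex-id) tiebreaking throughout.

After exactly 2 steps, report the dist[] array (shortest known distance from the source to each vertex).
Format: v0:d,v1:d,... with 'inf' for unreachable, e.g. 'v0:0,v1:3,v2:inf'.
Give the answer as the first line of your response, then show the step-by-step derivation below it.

v0:34,v1:20,v2:inf,v3:inf,v4:0

step 1: dist = v0:inf,v1:20,v2:inf,v3:inf,v4:0
step 2: dist = v0:34,v1:20,v2:inf,v3:inf,v4:0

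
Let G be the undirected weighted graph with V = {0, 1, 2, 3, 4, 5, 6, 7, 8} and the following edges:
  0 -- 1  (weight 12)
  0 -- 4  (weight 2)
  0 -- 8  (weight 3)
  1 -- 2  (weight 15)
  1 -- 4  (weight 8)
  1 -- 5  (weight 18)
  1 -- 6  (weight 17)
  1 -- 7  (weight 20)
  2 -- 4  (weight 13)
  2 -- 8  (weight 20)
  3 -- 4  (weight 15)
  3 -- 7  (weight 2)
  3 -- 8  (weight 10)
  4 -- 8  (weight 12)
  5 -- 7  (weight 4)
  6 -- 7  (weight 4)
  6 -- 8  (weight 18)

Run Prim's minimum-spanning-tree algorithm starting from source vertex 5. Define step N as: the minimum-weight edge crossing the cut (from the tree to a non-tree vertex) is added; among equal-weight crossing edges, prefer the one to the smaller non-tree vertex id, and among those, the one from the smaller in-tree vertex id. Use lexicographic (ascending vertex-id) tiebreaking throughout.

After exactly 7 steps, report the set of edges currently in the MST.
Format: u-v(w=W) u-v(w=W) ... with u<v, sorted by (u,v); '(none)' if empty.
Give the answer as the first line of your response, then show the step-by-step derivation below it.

0-4(w=2) 0-8(w=3) 1-4(w=8) 3-7(w=2) 3-8(w=10) 5-7(w=4) 6-7(w=4)

step 1: add edge 5-7 (w=4); MST = {5-7(w=4)}
step 2: add edge 3-7 (w=2); MST = {3-7(w=2) 5-7(w=4)}
step 3: add edge 6-7 (w=4); MST = {3-7(w=2) 5-7(w=4) 6-7(w=4)}
step 4: add edge 3-8 (w=10); MST = {3-7(w=2) 3-8(w=10) 5-7(w=4) 6-7(w=4)}
step 5: add edge 0-8 (w=3); MST = {0-8(w=3) 3-7(w=2) 3-8(w=10) 5-7(w=4) 6-7(w=4)}
step 6: add edge 0-4 (w=2); MST = {0-4(w=2) 0-8(w=3) 3-7(w=2) 3-8(w=10) 5-7(w=4) 6-7(w=4)}
step 7: add edge 1-4 (w=8); MST = {0-4(w=2) 0-8(w=3) 1-4(w=8) 3-7(w=2) 3-8(w=10) 5-7(w=4) 6-7(w=4)}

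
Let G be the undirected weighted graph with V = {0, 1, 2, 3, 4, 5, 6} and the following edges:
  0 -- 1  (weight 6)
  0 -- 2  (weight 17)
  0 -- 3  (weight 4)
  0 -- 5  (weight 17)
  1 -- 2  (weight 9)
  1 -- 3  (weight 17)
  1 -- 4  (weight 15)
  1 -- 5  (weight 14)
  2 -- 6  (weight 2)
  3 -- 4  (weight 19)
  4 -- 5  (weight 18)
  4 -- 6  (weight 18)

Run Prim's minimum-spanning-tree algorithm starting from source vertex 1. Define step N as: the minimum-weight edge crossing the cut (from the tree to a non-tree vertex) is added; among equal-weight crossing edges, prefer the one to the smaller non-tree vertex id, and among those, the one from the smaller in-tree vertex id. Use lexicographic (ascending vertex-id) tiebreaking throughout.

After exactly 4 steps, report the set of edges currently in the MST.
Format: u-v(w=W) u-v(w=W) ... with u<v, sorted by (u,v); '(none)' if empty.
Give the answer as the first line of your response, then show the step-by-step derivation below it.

0-1(w=6) 0-3(w=4) 1-2(w=9) 2-6(w=2)

step 1: add edge 0-1 (w=6); MST = {0-1(w=6)}
step 2: add edge 0-3 (w=4); MST = {0-1(w=6) 0-3(w=4)}
step 3: add edge 1-2 (w=9); MST = {0-1(w=6) 0-3(w=4) 1-2(w=9)}
step 4: add edge 2-6 (w=2); MST = {0-1(w=6) 0-3(w=4) 1-2(w=9) 2-6(w=2)}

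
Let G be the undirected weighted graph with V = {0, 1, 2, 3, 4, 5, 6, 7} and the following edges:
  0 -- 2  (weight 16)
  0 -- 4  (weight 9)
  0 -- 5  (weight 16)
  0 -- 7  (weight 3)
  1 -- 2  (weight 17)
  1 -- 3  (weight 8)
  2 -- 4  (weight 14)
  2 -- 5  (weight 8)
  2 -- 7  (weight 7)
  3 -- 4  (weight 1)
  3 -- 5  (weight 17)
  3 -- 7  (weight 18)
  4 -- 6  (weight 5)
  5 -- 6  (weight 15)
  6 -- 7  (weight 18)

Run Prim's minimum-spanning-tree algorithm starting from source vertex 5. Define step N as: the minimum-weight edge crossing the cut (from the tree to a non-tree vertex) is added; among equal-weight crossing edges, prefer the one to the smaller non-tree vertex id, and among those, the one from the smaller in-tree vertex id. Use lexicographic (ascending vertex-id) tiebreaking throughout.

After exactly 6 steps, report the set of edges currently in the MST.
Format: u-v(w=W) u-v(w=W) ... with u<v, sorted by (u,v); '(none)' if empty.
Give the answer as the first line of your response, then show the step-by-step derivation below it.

0-4(w=9) 0-7(w=3) 2-5(w=8) 2-7(w=7) 3-4(w=1) 4-6(w=5)

step 1: add edge 2-5 (w=8); MST = {2-5(w=8)}
step 2: add edge 2-7 (w=7); MST = {2-5(w=8) 2-7(w=7)}
step 3: add edge 0-7 (w=3); MST = {0-7(w=3) 2-5(w=8) 2-7(w=7)}
step 4: add edge 0-4 (w=9); MST = {0-4(w=9) 0-7(w=3) 2-5(w=8) 2-7(w=7)}
step 5: add edge 3-4 (w=1); MST = {0-4(w=9) 0-7(w=3) 2-5(w=8) 2-7(w=7) 3-4(w=1)}
step 6: add edge 4-6 (w=5); MST = {0-4(w=9) 0-7(w=3) 2-5(w=8) 2-7(w=7) 3-4(w=1) 4-6(w=5)}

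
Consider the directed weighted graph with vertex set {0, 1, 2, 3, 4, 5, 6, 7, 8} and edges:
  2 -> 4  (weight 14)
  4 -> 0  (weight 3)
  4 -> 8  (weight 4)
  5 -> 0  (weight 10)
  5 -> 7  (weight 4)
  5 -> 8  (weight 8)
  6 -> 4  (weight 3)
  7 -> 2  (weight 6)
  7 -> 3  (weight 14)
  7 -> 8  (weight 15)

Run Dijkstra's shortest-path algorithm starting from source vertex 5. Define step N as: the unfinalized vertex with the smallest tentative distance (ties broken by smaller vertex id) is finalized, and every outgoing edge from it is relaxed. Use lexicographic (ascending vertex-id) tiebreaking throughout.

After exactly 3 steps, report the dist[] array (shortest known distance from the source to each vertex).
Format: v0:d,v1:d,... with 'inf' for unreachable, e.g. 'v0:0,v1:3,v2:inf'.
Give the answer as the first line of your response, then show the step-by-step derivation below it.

v0:10,v1:inf,v2:10,v3:18,v4:inf,v5:0,v6:inf,v7:4,v8:8

step 1: dist = v0:10,v1:inf,v2:inf,v3:inf,v4:inf,v5:0,v6:inf,v7:4,v8:8
step 2: dist = v0:10,v1:inf,v2:10,v3:18,v4:inf,v5:0,v6:inf,v7:4,v8:8
step 3: dist = v0:10,v1:inf,v2:10,v3:18,v4:inf,v5:0,v6:inf,v7:4,v8:8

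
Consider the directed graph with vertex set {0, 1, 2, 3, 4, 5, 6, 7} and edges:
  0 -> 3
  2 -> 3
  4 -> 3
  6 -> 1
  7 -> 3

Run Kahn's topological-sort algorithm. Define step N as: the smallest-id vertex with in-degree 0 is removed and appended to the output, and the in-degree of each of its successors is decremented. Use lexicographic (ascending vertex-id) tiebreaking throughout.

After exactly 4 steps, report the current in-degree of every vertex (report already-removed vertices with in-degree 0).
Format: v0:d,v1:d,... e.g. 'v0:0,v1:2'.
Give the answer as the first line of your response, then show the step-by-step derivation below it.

v0:0,v1:1,v2:0,v3:1,v4:0,v5:0,v6:0,v7:0

step 1: output 0; order=[0]; indeg=(0,1,0,3,0,0,0,0)
step 2: output 2; order=[0,2]; indeg=(0,1,0,2,0,0,0,0)
step 3: output 4; order=[0,2,4]; indeg=(0,1,0,1,0,0,0,0)
step 4: output 5; order=[0,2,4,5]; indeg=(0,1,0,1,0,0,0,0)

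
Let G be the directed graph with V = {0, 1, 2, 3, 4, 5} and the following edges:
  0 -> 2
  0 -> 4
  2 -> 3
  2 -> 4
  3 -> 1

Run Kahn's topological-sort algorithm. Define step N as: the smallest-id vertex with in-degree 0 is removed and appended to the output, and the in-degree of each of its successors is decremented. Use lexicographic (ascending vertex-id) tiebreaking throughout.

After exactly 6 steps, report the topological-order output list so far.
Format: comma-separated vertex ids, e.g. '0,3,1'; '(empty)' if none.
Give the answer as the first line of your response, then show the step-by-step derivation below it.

0,2,3,1,4,5

step 1: output 0; order=[0]; indeg=(0,1,0,1,1,0)
step 2: output 2; order=[0,2]; indeg=(0,1,0,0,0,0)
step 3: output 3; order=[0,2,3]; indeg=(0,0,0,0,0,0)
step 4: output 1; order=[0,2,3,1]; indeg=(0,0,0,0,0,0)
step 5: output 4; order=[0,2,3,1,4]; indeg=(0,0,0,0,0,0)
step 6: output 5; order=[0,2,3,1,4,5]; indeg=(0,0,0,0,0,0)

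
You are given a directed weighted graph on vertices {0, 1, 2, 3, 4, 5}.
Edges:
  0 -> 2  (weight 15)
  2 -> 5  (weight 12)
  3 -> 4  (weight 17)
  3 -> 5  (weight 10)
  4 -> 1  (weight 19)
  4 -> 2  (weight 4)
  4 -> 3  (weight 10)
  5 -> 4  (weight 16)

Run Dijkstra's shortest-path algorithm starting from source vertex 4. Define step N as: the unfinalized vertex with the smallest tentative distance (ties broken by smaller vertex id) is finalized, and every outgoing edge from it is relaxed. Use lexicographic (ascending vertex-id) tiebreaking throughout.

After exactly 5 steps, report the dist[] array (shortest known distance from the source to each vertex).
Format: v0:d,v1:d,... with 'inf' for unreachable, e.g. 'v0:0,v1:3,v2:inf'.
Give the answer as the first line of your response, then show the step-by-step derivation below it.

v0:inf,v1:19,v2:4,v3:10,v4:0,v5:16

step 1: dist = v0:inf,v1:19,v2:4,v3:10,v4:0,v5:inf
step 2: dist = v0:inf,v1:19,v2:4,v3:10,v4:0,v5:16
step 3: dist = v0:inf,v1:19,v2:4,v3:10,v4:0,v5:16
step 4: dist = v0:inf,v1:19,v2:4,v3:10,v4:0,v5:16
step 5: dist = v0:inf,v1:19,v2:4,v3:10,v4:0,v5:16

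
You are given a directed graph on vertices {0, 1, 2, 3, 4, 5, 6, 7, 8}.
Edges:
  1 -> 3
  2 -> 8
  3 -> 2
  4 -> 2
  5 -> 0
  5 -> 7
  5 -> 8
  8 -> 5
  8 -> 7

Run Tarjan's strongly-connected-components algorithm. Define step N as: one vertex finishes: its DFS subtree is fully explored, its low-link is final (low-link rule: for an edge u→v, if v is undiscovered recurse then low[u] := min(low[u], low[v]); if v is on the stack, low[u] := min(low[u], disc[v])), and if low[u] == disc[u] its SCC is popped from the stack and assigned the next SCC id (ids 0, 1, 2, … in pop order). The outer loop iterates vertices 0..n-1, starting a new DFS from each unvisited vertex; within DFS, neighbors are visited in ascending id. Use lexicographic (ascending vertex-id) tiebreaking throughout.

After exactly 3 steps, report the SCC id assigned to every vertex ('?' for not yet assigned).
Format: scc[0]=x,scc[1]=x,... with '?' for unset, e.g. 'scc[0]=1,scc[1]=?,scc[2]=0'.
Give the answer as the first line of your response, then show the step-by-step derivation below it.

scc[0]=0,scc[1]=?,scc[2]=?,scc[3]=?,scc[4]=?,scc[5]=?,scc[6]=?,scc[7]=1,scc[8]=?

step 1: low=(low[0]=0,low[1]=?,low[2]=?,low[3]=?,low[4]=?,low[5]=?,low[6]=?,low[7]=?,low[8]=?); scc=(scc[0]=0,scc[1]=?,scc[2]=?,scc[3]=?,scc[4]=?,scc[5]=?,scc[6]=?,scc[7]=?,scc[8]=?)
step 2: low=(low[0]=0,low[1]=1,low[2]=3,low[3]=2,low[4]=?,low[5]=5,low[6]=?,low[7]=6,low[8]=4); scc=(scc[0]=0,scc[1]=?,scc[2]=?,scc[3]=?,scc[4]=?,scc[5]=?,scc[6]=?,scc[7]=1,scc[8]=?)
step 3: low=(low[0]=0,low[1]=1,low[2]=3,low[3]=2,low[4]=?,low[5]=4,low[6]=?,low[7]=6,low[8]=4); scc=(scc[0]=0,scc[1]=?,scc[2]=?,scc[3]=?,scc[4]=?,scc[5]=?,scc[6]=?,scc[7]=1,scc[8]=?)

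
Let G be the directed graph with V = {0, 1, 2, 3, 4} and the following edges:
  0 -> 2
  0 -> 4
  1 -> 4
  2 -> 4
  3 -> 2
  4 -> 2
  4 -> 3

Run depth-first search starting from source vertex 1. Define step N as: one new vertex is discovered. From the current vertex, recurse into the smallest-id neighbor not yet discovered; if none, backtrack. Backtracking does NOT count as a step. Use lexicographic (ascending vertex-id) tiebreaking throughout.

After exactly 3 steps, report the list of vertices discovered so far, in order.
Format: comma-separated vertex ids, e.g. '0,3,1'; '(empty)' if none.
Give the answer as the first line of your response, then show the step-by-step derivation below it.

1,4,2

step 1: discover 1; path=1; order=1
step 2: discover 4; path=1>4; order=1,4
step 3: discover 2; path=1>4>2; order=1,4,2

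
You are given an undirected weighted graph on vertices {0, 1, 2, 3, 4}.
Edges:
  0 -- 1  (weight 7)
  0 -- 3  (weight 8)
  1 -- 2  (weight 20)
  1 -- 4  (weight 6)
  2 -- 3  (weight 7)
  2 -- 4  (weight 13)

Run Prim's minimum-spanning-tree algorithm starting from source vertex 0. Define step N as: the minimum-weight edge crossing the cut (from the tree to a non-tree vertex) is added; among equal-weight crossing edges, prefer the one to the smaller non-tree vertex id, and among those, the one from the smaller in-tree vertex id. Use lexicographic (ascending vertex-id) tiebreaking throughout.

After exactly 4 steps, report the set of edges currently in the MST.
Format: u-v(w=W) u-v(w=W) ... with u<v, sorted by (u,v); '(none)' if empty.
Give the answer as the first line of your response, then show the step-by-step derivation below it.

0-1(w=7) 0-3(w=8) 1-4(w=6) 2-3(w=7)

step 1: add edge 0-1 (w=7); MST = {0-1(w=7)}
step 2: add edge 1-4 (w=6); MST = {0-1(w=7) 1-4(w=6)}
step 3: add edge 0-3 (w=8); MST = {0-1(w=7) 0-3(w=8) 1-4(w=6)}
step 4: add edge 2-3 (w=7); MST = {0-1(w=7) 0-3(w=8) 1-4(w=6) 2-3(w=7)}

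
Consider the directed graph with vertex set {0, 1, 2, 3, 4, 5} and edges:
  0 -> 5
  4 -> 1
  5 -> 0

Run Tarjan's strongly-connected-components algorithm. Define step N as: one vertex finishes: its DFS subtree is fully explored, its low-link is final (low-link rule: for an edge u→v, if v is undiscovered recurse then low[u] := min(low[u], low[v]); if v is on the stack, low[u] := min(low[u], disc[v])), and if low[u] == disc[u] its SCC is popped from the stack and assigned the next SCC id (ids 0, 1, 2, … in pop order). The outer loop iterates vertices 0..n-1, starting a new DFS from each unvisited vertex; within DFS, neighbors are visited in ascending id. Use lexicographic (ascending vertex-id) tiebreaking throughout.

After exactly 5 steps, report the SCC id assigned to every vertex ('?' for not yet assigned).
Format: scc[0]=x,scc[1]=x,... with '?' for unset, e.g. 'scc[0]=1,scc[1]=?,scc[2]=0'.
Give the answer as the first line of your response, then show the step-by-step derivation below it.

scc[0]=0,scc[1]=1,scc[2]=2,scc[3]=3,scc[4]=?,scc[5]=0

step 1: low=(low[0]=0,low[1]=?,low[2]=?,low[3]=?,low[4]=?,low[5]=0); scc=(scc[0]=?,scc[1]=?,scc[2]=?,scc[3]=?,scc[4]=?,scc[5]=?)
step 2: low=(low[0]=0,low[1]=?,low[2]=?,low[3]=?,low[4]=?,low[5]=0); scc=(scc[0]=0,scc[1]=?,scc[2]=?,scc[3]=?,scc[4]=?,scc[5]=0)
step 3: low=(low[0]=0,low[1]=2,low[2]=?,low[3]=?,low[4]=?,low[5]=0); scc=(scc[0]=0,scc[1]=1,scc[2]=?,scc[3]=?,scc[4]=?,scc[5]=0)
step 4: low=(low[0]=0,low[1]=2,low[2]=3,low[3]=?,low[4]=?,low[5]=0); scc=(scc[0]=0,scc[1]=1,scc[2]=2,scc[3]=?,scc[4]=?,scc[5]=0)
step 5: low=(low[0]=0,low[1]=2,low[2]=3,low[3]=4,low[4]=?,low[5]=0); scc=(scc[0]=0,scc[1]=1,scc[2]=2,scc[3]=3,scc[4]=?,scc[5]=0)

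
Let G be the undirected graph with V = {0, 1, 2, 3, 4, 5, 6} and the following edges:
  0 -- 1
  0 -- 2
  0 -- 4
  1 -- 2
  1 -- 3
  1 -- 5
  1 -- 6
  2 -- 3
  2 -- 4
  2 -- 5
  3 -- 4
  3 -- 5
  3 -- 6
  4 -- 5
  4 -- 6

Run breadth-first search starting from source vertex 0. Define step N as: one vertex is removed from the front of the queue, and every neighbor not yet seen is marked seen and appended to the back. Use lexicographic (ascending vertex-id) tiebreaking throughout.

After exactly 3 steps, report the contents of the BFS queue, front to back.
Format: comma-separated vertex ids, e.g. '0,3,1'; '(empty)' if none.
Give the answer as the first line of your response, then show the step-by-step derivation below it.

4,3,5,6

step 1: dequeue 0; queue=[1,2,4]; order=0
step 2: dequeue 1; queue=[2,4,3,5,6]; order=0,1
step 3: dequeue 2; queue=[4,3,5,6]; order=0,1,2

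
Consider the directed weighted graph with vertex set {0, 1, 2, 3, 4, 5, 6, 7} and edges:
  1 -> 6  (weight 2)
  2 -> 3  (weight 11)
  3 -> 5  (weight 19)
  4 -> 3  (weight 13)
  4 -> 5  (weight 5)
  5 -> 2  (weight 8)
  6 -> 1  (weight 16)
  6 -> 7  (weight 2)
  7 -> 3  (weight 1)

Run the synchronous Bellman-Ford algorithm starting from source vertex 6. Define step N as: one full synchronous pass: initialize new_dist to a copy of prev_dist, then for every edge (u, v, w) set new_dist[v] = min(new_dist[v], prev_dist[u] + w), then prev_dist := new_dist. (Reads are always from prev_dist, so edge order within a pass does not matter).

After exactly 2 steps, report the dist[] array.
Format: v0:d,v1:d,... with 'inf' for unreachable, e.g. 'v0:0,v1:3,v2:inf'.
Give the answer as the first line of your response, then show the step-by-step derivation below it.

v0:inf,v1:16,v2:inf,v3:3,v4:inf,v5:inf,v6:0,v7:2

step 1: dist = v0:inf,v1:16,v2:inf,v3:inf,v4:inf,v5:inf,v6:0,v7:2
step 2: dist = v0:inf,v1:16,v2:inf,v3:3,v4:inf,v5:inf,v6:0,v7:2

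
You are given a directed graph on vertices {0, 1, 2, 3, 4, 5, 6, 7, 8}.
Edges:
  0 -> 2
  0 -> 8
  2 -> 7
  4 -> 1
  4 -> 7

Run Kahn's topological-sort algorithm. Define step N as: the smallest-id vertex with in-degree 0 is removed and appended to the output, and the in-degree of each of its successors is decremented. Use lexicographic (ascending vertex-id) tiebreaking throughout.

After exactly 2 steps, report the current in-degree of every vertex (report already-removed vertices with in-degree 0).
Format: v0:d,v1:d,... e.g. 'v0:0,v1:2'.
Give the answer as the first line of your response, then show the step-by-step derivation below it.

v0:0,v1:1,v2:0,v3:0,v4:0,v5:0,v6:0,v7:1,v8:0

step 1: output 0; order=[0]; indeg=(0,1,0,0,0,0,0,2,0)
step 2: output 2; order=[0,2]; indeg=(0,1,0,0,0,0,0,1,0)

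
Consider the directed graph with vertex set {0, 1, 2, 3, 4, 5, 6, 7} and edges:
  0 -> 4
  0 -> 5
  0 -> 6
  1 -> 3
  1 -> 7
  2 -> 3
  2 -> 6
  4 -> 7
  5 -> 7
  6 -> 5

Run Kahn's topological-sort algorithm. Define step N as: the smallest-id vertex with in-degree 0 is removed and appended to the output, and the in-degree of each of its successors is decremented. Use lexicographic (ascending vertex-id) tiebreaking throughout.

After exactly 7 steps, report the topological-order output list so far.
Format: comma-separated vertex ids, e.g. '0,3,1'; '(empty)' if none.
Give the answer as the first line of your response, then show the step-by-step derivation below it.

0,1,2,3,4,6,5

step 1: output 0; order=[0]; indeg=(0,0,0,2,0,1,1,3)
step 2: output 1; order=[0,1]; indeg=(0,0,0,1,0,1,1,2)
step 3: output 2; order=[0,1,2]; indeg=(0,0,0,0,0,1,0,2)
step 4: output 3; order=[0,1,2,3]; indeg=(0,0,0,0,0,1,0,2)
step 5: output 4; order=[0,1,2,3,4]; indeg=(0,0,0,0,0,1,0,1)
step 6: output 6; order=[0,1,2,3,4,6]; indeg=(0,0,0,0,0,0,0,1)
step 7: output 5; order=[0,1,2,3,4,6,5]; indeg=(0,0,0,0,0,0,0,0)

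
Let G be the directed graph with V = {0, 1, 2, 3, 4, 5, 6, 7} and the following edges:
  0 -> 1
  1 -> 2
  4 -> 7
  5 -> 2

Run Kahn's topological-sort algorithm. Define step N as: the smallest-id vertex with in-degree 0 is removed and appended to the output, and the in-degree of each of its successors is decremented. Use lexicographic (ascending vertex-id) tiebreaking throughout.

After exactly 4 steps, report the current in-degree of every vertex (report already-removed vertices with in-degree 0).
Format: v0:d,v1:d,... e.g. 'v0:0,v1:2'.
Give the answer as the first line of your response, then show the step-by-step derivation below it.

v0:0,v1:0,v2:1,v3:0,v4:0,v5:0,v6:0,v7:0

step 1: output 0; order=[0]; indeg=(0,0,2,0,0,0,0,1)
step 2: output 1; order=[0,1]; indeg=(0,0,1,0,0,0,0,1)
step 3: output 3; order=[0,1,3]; indeg=(0,0,1,0,0,0,0,1)
step 4: output 4; order=[0,1,3,4]; indeg=(0,0,1,0,0,0,0,0)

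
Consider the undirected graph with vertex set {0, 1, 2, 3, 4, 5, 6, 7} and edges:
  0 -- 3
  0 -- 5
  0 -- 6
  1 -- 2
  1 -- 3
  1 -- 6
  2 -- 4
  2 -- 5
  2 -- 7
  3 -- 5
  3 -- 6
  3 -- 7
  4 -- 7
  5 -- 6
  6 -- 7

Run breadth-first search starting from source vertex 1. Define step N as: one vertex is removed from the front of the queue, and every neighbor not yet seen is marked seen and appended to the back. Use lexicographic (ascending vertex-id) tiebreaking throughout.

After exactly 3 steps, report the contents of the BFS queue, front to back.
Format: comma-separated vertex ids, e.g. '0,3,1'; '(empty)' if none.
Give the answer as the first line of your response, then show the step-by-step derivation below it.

6,4,5,7,0

step 1: dequeue 1; queue=[2,3,6]; order=1
step 2: dequeue 2; queue=[3,6,4,5,7]; order=1,2
step 3: dequeue 3; queue=[6,4,5,7,0]; order=1,2,3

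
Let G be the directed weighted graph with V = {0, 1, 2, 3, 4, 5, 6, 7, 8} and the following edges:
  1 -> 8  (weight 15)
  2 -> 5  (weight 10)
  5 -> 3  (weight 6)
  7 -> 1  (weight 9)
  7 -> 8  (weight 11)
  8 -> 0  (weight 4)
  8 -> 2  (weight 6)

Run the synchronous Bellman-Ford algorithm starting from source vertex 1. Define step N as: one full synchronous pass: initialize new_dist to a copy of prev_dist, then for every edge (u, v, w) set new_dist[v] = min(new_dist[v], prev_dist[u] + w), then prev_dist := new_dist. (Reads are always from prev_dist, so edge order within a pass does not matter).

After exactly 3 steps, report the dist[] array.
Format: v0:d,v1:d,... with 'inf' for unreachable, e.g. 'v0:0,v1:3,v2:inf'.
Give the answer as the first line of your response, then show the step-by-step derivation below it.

v0:19,v1:0,v2:21,v3:inf,v4:inf,v5:31,v6:inf,v7:inf,v8:15

step 1: dist = v0:inf,v1:0,v2:inf,v3:inf,v4:inf,v5:inf,v6:inf,v7:inf,v8:15
step 2: dist = v0:19,v1:0,v2:21,v3:inf,v4:inf,v5:inf,v6:inf,v7:inf,v8:15
step 3: dist = v0:19,v1:0,v2:21,v3:inf,v4:inf,v5:31,v6:inf,v7:inf,v8:15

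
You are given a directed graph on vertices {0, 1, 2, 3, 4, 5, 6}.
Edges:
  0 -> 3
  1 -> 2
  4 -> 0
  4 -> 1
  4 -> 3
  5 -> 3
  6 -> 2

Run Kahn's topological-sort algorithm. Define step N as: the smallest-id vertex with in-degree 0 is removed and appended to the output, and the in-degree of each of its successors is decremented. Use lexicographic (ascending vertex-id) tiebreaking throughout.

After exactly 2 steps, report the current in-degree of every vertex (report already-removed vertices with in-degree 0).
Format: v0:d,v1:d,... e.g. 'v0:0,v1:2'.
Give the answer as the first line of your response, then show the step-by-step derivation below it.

v0:0,v1:0,v2:2,v3:1,v4:0,v5:0,v6:0

step 1: output 4; order=[4]; indeg=(0,0,2,2,0,0,0)
step 2: output 0; order=[4,0]; indeg=(0,0,2,1,0,0,0)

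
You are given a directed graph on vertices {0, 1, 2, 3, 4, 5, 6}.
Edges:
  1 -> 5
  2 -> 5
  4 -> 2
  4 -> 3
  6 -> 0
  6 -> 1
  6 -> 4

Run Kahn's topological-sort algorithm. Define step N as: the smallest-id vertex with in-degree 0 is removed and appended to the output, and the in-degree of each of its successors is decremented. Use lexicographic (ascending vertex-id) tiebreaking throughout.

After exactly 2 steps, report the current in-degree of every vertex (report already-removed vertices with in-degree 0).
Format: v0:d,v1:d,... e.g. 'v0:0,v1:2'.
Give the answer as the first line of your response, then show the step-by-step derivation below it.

v0:0,v1:0,v2:1,v3:1,v4:0,v5:2,v6:0

step 1: output 6; order=[6]; indeg=(0,0,1,1,0,2,0)
step 2: output 0; order=[6,0]; indeg=(0,0,1,1,0,2,0)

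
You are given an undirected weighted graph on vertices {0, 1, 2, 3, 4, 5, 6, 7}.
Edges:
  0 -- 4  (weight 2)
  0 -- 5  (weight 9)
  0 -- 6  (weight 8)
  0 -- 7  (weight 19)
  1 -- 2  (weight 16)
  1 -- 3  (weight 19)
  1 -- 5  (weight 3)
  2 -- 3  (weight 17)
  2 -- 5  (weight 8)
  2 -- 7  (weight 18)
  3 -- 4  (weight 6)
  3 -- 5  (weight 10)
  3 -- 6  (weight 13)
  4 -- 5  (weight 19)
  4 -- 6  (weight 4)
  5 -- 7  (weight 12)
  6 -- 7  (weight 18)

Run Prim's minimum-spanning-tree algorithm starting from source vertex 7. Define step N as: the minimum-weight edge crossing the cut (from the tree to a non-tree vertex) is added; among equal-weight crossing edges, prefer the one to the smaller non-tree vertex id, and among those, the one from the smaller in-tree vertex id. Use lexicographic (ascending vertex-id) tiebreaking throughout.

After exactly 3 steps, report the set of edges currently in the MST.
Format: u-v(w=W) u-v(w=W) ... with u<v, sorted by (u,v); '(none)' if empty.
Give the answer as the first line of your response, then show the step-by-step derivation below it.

1-5(w=3) 2-5(w=8) 5-7(w=12)

step 1: add edge 5-7 (w=12); MST = {5-7(w=12)}
step 2: add edge 1-5 (w=3); MST = {1-5(w=3) 5-7(w=12)}
step 3: add edge 2-5 (w=8); MST = {1-5(w=3) 2-5(w=8) 5-7(w=12)}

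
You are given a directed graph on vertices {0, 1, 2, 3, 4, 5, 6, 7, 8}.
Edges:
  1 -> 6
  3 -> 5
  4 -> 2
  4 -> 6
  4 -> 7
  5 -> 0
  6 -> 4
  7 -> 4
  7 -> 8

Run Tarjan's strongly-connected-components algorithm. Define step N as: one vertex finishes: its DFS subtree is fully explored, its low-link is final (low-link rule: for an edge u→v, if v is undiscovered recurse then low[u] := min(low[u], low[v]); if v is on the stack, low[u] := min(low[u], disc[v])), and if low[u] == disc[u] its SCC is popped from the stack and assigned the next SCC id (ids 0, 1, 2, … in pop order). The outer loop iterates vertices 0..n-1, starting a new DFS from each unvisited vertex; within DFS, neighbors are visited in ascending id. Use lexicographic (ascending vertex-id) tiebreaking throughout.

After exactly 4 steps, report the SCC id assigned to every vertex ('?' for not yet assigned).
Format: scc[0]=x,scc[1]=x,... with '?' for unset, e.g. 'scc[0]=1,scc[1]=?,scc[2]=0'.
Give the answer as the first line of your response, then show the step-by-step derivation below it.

scc[0]=0,scc[1]=?,scc[2]=1,scc[3]=?,scc[4]=?,scc[5]=?,scc[6]=?,scc[7]=?,scc[8]=2

step 1: low=(low[0]=0,low[1]=?,low[2]=?,low[3]=?,low[4]=?,low[5]=?,low[6]=?,low[7]=?,low[8]=?); scc=(scc[0]=0,scc[1]=?,scc[2]=?,scc[3]=?,scc[4]=?,scc[5]=?,scc[6]=?,scc[7]=?,scc[8]=?)
step 2: low=(low[0]=0,low[1]=1,low[2]=4,low[3]=?,low[4]=3,low[5]=?,low[6]=2,low[7]=?,low[8]=?); scc=(scc[0]=0,scc[1]=?,scc[2]=1,scc[3]=?,scc[4]=?,scc[5]=?,scc[6]=?,scc[7]=?,scc[8]=?)
step 3: low=(low[0]=0,low[1]=1,low[2]=4,low[3]=?,low[4]=2,low[5]=?,low[6]=2,low[7]=3,low[8]=6); scc=(scc[0]=0,scc[1]=?,scc[2]=1,scc[3]=?,scc[4]=?,scc[5]=?,scc[6]=?,scc[7]=?,scc[8]=2)
step 4: low=(low[0]=0,low[1]=1,low[2]=4,low[3]=?,low[4]=2,low[5]=?,low[6]=2,low[7]=3,low[8]=6); scc=(scc[0]=0,scc[1]=?,scc[2]=1,scc[3]=?,scc[4]=?,scc[5]=?,scc[6]=?,scc[7]=?,scc[8]=2)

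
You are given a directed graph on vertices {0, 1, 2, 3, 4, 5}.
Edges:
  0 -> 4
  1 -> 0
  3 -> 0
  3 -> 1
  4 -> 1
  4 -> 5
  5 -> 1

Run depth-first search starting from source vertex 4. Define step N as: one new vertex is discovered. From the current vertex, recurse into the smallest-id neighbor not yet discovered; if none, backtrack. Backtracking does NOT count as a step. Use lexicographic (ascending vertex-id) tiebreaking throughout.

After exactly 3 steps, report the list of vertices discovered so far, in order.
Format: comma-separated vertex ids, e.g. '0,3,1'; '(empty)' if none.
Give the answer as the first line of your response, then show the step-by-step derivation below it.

4,1,0

step 1: discover 4; path=4; order=4
step 2: discover 1; path=4>1; order=4,1
step 3: discover 0; path=4>1>0; order=4,1,0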